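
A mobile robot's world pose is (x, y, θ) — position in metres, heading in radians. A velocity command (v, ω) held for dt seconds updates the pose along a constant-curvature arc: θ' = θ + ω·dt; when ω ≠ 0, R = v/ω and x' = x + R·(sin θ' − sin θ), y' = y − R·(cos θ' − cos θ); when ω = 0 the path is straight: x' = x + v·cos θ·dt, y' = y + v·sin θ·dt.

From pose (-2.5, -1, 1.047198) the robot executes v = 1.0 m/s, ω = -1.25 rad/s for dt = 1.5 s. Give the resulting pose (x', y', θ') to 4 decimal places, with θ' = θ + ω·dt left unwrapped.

(-1.2180, -0.8588, -0.8278)

θ' = 1.0472 + -1.25·1.5 = -0.8278
R = v/ω = 1.0/-1.25 = -0.8000
x' = -2.5 + -0.8000·(sin -0.8278 − sin 1.0472) = -1.2180
y' = -1 − -0.8000·(cos -0.8278 − cos 1.0472) = -0.8588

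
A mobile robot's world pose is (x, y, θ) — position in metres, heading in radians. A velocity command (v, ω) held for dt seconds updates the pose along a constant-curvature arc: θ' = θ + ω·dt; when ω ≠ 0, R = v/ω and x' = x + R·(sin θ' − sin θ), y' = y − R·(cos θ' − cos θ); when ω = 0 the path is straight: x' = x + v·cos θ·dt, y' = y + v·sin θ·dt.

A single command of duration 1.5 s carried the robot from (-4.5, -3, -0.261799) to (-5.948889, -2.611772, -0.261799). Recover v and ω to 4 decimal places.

v = -1.0000, ω = 0.0000

Δθ = -0.261799 − -0.261799 = 0.000000
ω = Δθ/dt = 0.000000/1.5 = 0.0000
ω = 0 → v = (Δx·cos θ + Δy·sin θ)/dt = -1.0000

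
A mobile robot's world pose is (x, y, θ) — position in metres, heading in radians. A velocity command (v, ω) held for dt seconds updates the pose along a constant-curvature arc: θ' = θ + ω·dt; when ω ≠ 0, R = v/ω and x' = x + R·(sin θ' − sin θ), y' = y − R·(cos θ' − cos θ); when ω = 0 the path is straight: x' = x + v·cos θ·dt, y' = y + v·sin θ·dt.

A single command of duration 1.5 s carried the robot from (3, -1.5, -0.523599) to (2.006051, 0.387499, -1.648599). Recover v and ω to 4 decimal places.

Δθ = -1.648599 − -0.523599 = -1.125000
ω = Δθ/dt = -1.125000/1.5 = -0.7500
R = −Δy/(cos θ' − cos θ) = 2.0000
v = R·ω = 2.0000·-0.7500 = -1.5000

v = -1.5000, ω = -0.7500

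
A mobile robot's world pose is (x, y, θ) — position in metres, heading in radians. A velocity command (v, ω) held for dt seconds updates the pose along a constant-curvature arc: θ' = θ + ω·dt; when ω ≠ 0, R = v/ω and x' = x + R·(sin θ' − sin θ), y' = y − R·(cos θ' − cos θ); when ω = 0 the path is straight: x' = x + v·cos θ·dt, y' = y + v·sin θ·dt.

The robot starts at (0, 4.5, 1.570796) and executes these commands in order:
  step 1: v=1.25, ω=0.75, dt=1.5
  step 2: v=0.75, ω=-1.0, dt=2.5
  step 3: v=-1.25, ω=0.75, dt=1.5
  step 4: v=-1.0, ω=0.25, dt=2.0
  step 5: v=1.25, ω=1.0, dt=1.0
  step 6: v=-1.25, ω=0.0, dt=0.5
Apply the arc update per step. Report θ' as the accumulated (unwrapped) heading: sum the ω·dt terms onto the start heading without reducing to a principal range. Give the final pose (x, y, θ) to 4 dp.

(-2.2850, 4.8943, 2.8208)

step 1: θ'=2.6958 (R=1.6667) → pose (-0.9480, 6.0038, 2.6958)
step 2: θ'=0.1958 (R=-0.7500) → pose (-0.7706, 7.4162, 0.1958)
step 3: θ'=1.3208 (R=-1.6667) → pose (-2.0612, 6.1937, 1.3208)
step 4: θ'=1.8208 (R=-4.0000) → pose (-2.0612, 4.2144, 1.8208)
step 5: θ'=2.8208 (R=1.2500) → pose (-2.8782, 5.0914, 2.8208)
step 6: θ'=2.8208 (straight) → pose (-2.2850, 4.8943, 2.8208)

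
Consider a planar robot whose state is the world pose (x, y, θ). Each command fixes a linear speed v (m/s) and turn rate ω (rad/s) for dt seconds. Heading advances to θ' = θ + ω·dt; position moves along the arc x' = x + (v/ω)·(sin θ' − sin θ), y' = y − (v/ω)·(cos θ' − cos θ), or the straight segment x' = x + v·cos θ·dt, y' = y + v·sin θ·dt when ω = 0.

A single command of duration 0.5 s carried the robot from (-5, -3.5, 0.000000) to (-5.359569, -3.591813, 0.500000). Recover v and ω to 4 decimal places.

v = -0.7500, ω = 1.0000

Δθ = 0.500000 − 0.000000 = 0.500000
ω = Δθ/dt = 0.500000/0.5 = 1.0000
R = Δx/(sin θ' − sin θ) = -0.7500
v = R·ω = -0.7500·1.0000 = -0.7500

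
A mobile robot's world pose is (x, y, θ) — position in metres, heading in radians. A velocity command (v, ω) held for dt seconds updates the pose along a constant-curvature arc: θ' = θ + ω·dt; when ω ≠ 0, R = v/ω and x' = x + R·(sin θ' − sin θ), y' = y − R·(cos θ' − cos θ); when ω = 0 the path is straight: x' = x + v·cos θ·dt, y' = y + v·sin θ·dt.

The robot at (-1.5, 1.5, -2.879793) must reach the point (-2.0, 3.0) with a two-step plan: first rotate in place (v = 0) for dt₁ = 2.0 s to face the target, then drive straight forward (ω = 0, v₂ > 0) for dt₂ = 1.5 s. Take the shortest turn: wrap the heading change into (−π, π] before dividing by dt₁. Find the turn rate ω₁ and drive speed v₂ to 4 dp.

heading to target = atan2(3−1.5, -2−-1.5) = 1.8925
Δθ = wrap(1.8925 − -2.8798) = -1.5108; ω₁ = Δθ/dt₁ = -0.7554
distance = √((-2−-1.5)² + (3−1.5)²) = 1.5811; v₂ = distance/dt₂ = 1.0541

ω₁ = -0.7554, v₂ = 1.0541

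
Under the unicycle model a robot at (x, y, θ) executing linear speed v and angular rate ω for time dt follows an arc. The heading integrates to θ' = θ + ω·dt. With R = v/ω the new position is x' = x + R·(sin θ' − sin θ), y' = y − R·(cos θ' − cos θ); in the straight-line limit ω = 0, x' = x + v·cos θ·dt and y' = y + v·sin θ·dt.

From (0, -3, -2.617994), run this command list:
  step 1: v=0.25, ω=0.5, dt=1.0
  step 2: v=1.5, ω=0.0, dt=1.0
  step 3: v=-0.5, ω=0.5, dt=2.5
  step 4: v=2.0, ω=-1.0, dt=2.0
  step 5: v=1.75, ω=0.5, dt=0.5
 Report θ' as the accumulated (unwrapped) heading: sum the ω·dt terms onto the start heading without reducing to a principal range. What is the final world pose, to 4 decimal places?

step 1: θ'=-2.1180 (R=0.5000) → pose (-0.1770, -3.1729, -2.1180)
step 2: θ'=-2.1180 (straight) → pose (-0.9574, -4.4538, -2.1180)
step 3: θ'=-0.8680 (R=-1.0000) → pose (-1.0484, -3.2872, -0.8680)
step 4: θ'=-2.8680 (R=-2.0000) → pose (-2.0341, -6.5055, -2.8680)
step 5: θ'=-2.6180 (R=3.5000) → pose (-2.8384, -6.8442, -2.6180)

(-2.8384, -6.8442, -2.6180)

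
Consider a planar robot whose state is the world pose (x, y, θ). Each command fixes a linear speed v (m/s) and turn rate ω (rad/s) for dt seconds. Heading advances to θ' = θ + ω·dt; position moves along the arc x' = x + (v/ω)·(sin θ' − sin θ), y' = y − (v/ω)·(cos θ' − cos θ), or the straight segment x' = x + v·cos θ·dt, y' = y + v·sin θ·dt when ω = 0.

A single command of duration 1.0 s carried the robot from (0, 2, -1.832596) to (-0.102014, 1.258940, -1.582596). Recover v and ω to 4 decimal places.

v = 0.7500, ω = 0.2500

Δθ = -1.582596 − -1.832596 = 0.250000
ω = Δθ/dt = 0.250000/1.0 = 0.2500
R = −Δy/(cos θ' − cos θ) = 3.0000
v = R·ω = 3.0000·0.2500 = 0.7500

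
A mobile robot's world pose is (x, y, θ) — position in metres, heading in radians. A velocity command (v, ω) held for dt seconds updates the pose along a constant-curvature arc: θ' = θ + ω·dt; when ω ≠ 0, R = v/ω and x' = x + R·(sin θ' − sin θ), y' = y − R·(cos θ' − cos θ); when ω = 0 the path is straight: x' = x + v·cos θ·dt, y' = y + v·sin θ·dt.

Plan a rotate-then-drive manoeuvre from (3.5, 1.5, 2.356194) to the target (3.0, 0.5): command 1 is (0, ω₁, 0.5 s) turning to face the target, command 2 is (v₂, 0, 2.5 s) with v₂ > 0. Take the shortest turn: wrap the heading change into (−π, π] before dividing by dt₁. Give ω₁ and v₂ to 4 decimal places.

ω₁ = 3.7851, v₂ = 0.4472

heading to target = atan2(0.5−1.5, 3−3.5) = -2.0344
Δθ = wrap(-2.0344 − 2.3562) = 1.8925; ω₁ = Δθ/dt₁ = 3.7851
distance = √((3−3.5)² + (0.5−1.5)²) = 1.1180; v₂ = distance/dt₂ = 0.4472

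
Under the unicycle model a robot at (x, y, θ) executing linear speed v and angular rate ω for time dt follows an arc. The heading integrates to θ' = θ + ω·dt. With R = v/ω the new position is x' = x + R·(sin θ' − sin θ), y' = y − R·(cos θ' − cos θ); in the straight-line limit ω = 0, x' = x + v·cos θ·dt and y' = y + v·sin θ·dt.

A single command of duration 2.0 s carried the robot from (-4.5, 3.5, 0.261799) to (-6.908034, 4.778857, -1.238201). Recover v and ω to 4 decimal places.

Δθ = -1.238201 − 0.261799 = -1.500000
ω = Δθ/dt = -1.500000/2.0 = -0.7500
R = Δx/(sin θ' − sin θ) = 2.0000
v = R·ω = 2.0000·-0.7500 = -1.5000

v = -1.5000, ω = -0.7500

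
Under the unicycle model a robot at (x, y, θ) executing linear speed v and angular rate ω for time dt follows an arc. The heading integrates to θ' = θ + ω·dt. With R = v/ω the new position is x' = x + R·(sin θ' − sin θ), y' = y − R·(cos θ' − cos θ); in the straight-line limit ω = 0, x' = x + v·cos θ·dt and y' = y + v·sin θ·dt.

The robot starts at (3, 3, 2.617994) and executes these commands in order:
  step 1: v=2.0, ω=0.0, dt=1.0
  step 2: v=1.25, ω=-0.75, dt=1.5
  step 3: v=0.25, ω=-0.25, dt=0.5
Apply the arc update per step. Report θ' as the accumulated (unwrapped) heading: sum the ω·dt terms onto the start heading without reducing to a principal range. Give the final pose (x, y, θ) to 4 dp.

(0.4571, 5.6966, 1.3680)

step 1: θ'=2.6180 (straight) → pose (1.2679, 4.0000, 2.6180)
step 2: θ'=1.4930 (R=-1.6667) → pose (0.4397, 5.5729, 1.4930)
step 3: θ'=1.3680 (R=-1.0000) → pose (0.4571, 5.6966, 1.3680)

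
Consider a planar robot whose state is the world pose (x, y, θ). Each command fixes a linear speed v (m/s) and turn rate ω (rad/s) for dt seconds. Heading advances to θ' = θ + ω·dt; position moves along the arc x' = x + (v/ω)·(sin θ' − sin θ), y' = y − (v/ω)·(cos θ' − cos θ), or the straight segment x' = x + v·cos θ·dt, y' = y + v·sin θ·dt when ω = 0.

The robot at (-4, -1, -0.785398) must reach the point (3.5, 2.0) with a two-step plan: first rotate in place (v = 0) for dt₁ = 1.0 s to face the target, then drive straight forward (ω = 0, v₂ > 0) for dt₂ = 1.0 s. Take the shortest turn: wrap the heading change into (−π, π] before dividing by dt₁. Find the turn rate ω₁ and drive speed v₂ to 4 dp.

ω₁ = 1.1659, v₂ = 8.0777

heading to target = atan2(2−-1, 3.5−-4) = 0.3805
Δθ = wrap(0.3805 − -0.7854) = 1.1659; ω₁ = Δθ/dt₁ = 1.1659
distance = √((3.5−-4)² + (2−-1)²) = 8.0777; v₂ = distance/dt₂ = 8.0777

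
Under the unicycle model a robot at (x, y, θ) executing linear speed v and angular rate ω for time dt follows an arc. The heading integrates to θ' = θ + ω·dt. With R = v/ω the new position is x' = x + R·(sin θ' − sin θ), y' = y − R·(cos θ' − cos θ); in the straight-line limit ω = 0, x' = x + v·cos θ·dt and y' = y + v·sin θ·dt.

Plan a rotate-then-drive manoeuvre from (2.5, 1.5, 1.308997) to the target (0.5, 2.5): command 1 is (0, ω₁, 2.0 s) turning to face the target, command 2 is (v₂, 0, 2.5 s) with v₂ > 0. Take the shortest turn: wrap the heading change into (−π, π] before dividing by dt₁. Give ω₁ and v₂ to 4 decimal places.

heading to target = atan2(2.5−1.5, 0.5−2.5) = 2.6779
Δθ = wrap(2.6779 − 1.3090) = 1.3689; ω₁ = Δθ/dt₁ = 0.6845
distance = √((0.5−2.5)² + (2.5−1.5)²) = 2.2361; v₂ = distance/dt₂ = 0.8944

ω₁ = 0.6845, v₂ = 0.8944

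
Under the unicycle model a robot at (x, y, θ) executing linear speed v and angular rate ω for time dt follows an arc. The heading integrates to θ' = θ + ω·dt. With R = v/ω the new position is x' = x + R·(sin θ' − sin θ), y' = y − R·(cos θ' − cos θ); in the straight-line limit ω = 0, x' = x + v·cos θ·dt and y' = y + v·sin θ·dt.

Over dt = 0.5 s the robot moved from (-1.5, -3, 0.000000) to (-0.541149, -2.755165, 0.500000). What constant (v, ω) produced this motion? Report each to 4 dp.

Δθ = 0.500000 − 0.000000 = 0.500000
ω = Δθ/dt = 0.500000/0.5 = 1.0000
R = Δx/(sin θ' − sin θ) = 2.0000
v = R·ω = 2.0000·1.0000 = 2.0000

v = 2.0000, ω = 1.0000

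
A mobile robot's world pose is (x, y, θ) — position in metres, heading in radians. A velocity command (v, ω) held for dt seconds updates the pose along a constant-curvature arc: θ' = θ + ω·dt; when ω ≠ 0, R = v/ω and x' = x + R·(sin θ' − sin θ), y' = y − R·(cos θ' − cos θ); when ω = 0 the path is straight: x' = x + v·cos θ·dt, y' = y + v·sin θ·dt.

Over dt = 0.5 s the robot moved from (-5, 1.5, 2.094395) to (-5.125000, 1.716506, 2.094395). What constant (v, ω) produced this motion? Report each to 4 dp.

v = 0.5000, ω = 0.0000

Δθ = 2.094395 − 2.094395 = 0.000000
ω = Δθ/dt = 0.000000/0.5 = 0.0000
ω = 0 → v = (Δx·cos θ + Δy·sin θ)/dt = 0.5000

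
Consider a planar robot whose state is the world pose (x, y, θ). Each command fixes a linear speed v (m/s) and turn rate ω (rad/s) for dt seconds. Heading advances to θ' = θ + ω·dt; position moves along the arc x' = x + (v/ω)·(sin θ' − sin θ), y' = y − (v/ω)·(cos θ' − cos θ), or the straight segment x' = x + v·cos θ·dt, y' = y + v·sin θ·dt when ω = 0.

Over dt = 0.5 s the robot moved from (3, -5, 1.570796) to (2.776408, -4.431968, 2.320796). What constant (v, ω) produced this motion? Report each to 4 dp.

Δθ = 2.320796 − 1.570796 = 0.750000
ω = Δθ/dt = 0.750000/0.5 = 1.5000
R = −Δy/(cos θ' − cos θ) = 0.8333
v = R·ω = 0.8333·1.5000 = 1.2500

v = 1.2500, ω = 1.5000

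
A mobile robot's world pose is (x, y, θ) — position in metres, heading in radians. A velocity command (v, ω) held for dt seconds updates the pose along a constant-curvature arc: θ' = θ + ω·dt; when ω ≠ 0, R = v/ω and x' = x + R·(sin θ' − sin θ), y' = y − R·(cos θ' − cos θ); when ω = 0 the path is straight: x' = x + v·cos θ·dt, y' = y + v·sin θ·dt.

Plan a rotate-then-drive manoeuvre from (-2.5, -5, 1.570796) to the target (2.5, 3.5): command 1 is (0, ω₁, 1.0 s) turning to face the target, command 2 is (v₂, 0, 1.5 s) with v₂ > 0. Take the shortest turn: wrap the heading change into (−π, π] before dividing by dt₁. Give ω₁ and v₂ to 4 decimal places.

heading to target = atan2(3.5−-5, 2.5−-2.5) = 1.0391
Δθ = wrap(1.0391 − 1.5708) = -0.5317; ω₁ = Δθ/dt₁ = -0.5317
distance = √((2.5−-2.5)² + (3.5−-5)²) = 9.8615; v₂ = distance/dt₂ = 6.5744

ω₁ = -0.5317, v₂ = 6.5744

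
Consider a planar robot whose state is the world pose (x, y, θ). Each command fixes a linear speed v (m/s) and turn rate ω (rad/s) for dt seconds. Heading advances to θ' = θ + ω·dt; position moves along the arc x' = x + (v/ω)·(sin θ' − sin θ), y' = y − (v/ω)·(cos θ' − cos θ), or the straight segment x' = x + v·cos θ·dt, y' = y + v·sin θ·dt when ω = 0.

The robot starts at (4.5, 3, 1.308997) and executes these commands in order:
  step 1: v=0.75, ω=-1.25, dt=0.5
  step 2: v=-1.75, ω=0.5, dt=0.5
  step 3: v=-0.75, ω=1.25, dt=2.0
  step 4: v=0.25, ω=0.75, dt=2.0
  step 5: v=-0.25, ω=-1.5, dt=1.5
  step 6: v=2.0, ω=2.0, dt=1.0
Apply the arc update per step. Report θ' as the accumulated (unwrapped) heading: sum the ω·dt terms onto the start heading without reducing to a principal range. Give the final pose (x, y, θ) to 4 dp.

(3.3191, 0.6719, 4.6840)

step 1: θ'=0.6840 (R=-0.6000) → pose (4.7004, 3.3097, 0.6840)
step 2: θ'=0.9340 (R=-3.5000) → pose (4.0980, 2.6782, 0.9340)
step 3: θ'=3.4340 (R=-0.6000) → pose (4.7534, 1.7469, 3.4340)
step 4: θ'=4.9340 (R=0.3333) → pose (4.5243, 1.3545, 4.9340)
step 5: θ'=2.6840 (R=0.1667) → pose (4.7605, 1.5406, 2.6840)
step 6: θ'=4.6840 (R=1.0000) → pose (3.3191, 0.6719, 4.6840)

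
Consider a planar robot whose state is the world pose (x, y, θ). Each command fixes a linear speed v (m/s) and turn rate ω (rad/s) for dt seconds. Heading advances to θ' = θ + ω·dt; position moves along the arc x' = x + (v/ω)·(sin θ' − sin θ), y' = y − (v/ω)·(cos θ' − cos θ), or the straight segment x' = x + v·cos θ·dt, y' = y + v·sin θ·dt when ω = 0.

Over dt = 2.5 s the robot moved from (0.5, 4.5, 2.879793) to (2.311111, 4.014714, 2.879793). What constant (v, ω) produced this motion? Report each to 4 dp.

v = -0.7500, ω = 0.0000

Δθ = 2.879793 − 2.879793 = 0.000000
ω = Δθ/dt = 0.000000/2.5 = 0.0000
ω = 0 → v = (Δx·cos θ + Δy·sin θ)/dt = -0.7500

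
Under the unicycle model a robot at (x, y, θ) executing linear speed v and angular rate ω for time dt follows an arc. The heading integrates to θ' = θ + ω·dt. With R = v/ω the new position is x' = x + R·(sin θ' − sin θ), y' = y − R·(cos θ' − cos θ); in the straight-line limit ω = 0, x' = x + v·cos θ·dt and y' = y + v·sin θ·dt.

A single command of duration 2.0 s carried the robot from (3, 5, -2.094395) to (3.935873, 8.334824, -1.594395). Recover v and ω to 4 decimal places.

Δθ = -1.594395 − -2.094395 = 0.500000
ω = Δθ/dt = 0.500000/2.0 = 0.2500
R = −Δy/(cos θ' − cos θ) = -7.0000
v = R·ω = -7.0000·0.2500 = -1.7500

v = -1.7500, ω = 0.2500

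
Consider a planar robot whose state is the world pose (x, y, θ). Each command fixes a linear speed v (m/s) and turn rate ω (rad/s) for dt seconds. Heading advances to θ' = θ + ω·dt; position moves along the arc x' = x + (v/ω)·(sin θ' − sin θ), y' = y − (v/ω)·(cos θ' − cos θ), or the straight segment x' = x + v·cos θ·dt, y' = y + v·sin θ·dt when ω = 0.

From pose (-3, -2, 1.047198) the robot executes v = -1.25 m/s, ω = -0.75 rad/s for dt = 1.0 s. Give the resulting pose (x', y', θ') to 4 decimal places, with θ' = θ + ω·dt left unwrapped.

(-3.9553, -2.7603, 0.2972)

θ' = 1.0472 + -0.75·1.0 = 0.2972
R = v/ω = -1.25/-0.75 = 1.6667
x' = -3 + 1.6667·(sin 0.2972 − sin 1.0472) = -3.9553
y' = -2 − 1.6667·(cos 0.2972 − cos 1.0472) = -2.7603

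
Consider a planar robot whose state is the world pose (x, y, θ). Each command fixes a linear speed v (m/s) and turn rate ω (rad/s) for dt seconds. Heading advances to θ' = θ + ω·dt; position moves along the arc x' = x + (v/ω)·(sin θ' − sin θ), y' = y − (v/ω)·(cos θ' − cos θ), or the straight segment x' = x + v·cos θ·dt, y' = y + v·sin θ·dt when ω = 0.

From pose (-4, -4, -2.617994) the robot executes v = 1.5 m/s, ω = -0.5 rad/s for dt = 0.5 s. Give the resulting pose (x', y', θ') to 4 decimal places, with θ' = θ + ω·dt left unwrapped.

θ' = -2.6180 + -0.5·0.5 = -2.8680
R = v/ω = 1.5/-0.5 = -3.0000
x' = -4 + -3.0000·(sin -2.8680 − sin -2.6180) = -4.6894
y' = -4 − -3.0000·(cos -2.8680 − cos -2.6180) = -4.2903

(-4.6894, -4.2903, -2.8680)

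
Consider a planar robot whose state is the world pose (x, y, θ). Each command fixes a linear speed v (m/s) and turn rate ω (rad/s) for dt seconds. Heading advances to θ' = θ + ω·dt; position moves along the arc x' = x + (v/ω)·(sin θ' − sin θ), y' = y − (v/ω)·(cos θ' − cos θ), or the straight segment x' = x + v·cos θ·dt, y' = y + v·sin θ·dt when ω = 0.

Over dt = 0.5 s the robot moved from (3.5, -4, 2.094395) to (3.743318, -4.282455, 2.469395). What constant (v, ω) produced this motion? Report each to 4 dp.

Δθ = 2.469395 − 2.094395 = 0.375000
ω = Δθ/dt = 0.375000/0.5 = 0.7500
R = −Δy/(cos θ' − cos θ) = -1.0000
v = R·ω = -1.0000·0.7500 = -0.7500

v = -0.7500, ω = 0.7500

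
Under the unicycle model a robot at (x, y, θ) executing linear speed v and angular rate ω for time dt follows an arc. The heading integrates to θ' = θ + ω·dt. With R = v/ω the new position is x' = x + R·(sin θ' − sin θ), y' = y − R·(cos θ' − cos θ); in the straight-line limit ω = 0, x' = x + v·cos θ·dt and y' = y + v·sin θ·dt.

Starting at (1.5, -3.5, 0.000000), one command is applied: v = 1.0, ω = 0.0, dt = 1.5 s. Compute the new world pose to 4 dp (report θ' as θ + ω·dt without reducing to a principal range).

θ' = 0.0000 + 0.0·1.5 = 0.0000
ω = 0 → straight: x' = 1.5 + 1.0·cos(0.0000)·1.5 = 3.0000
y' = -3.5 + 1.0·sin(0.0000)·1.5 = -3.5000

(3.0000, -3.5000, 0.0000)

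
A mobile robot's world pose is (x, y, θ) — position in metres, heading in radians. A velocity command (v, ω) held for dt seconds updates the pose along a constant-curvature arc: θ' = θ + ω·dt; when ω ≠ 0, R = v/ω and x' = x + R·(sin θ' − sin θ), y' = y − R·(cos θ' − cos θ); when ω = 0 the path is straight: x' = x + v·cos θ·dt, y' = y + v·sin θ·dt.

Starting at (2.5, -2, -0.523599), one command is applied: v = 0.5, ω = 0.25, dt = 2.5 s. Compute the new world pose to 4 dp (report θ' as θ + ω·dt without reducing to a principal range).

(3.7025, -2.2577, 0.1014)

θ' = -0.5236 + 0.25·2.5 = 0.1014
R = v/ω = 0.5/0.25 = 2.0000
x' = 2.5 + 2.0000·(sin 0.1014 − sin -0.5236) = 3.7025
y' = -2 − 2.0000·(cos 0.1014 − cos -0.5236) = -2.2577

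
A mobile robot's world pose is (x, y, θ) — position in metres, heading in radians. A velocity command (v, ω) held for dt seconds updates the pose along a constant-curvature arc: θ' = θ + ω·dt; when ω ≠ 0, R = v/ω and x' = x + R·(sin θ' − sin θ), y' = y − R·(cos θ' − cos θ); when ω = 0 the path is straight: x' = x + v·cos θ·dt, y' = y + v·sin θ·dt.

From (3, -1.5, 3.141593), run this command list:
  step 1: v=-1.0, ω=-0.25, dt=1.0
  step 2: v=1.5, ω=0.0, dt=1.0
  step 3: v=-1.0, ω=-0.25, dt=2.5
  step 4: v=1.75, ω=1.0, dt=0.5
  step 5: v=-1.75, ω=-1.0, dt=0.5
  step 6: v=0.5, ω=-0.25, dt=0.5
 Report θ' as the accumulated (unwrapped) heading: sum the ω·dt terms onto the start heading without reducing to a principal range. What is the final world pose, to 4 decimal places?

(4.4690, -2.3635, 2.1416)

step 1: θ'=2.8916 (R=4.0000) → pose (3.9896, -1.6243, 2.8916)
step 2: θ'=2.8916 (straight) → pose (2.5362, -1.2532, 2.8916)
step 3: θ'=2.2666 (R=4.0000) → pose (4.6168, -2.5649, 2.2666)
step 4: θ'=2.7666 (R=1.7500) → pose (3.9146, -2.0583, 2.7666)
step 5: θ'=2.2666 (R=1.7500) → pose (4.6168, -2.5649, 2.2666)
step 6: θ'=2.1416 (R=-2.0000) → pose (4.4690, -2.3635, 2.1416)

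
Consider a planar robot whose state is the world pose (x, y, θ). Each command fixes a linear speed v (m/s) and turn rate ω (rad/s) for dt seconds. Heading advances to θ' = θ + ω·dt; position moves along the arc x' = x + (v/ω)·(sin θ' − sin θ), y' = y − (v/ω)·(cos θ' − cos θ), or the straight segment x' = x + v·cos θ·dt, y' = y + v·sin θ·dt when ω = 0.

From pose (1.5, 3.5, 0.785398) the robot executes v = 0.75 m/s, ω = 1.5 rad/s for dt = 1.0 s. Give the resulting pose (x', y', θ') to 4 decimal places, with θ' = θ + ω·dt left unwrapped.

(1.5241, 4.1812, 2.2854)

θ' = 0.7854 + 1.5·1.0 = 2.2854
R = v/ω = 0.75/1.5 = 0.5000
x' = 1.5 + 0.5000·(sin 2.2854 − sin 0.7854) = 1.5241
y' = 3.5 − 0.5000·(cos 2.2854 − cos 0.7854) = 4.1812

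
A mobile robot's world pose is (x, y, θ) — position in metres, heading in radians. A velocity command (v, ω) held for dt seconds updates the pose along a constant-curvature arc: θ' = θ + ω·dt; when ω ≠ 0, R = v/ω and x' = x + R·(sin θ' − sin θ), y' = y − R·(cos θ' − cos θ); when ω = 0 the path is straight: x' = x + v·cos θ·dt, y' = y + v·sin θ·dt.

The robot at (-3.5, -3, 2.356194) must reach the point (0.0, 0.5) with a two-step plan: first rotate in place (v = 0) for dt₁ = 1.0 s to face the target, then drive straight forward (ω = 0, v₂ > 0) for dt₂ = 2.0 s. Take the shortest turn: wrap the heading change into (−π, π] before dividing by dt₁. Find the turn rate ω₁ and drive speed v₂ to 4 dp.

ω₁ = -1.5708, v₂ = 2.4749

heading to target = atan2(0.5−-3, 0−-3.5) = 0.7854
Δθ = wrap(0.7854 − 2.3562) = -1.5708; ω₁ = Δθ/dt₁ = -1.5708
distance = √((0−-3.5)² + (0.5−-3)²) = 4.9497; v₂ = distance/dt₂ = 2.4749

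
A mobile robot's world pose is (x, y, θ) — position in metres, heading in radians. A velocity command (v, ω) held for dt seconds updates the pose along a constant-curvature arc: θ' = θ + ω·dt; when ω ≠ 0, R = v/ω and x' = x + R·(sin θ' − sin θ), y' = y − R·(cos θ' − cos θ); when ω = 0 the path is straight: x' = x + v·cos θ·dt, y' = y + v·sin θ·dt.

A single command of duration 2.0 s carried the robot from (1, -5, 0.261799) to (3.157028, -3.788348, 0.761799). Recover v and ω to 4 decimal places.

v = 1.2500, ω = 0.2500

Δθ = 0.761799 − 0.261799 = 0.500000
ω = Δθ/dt = 0.500000/2.0 = 0.2500
R = Δx/(sin θ' − sin θ) = 5.0000
v = R·ω = 5.0000·0.2500 = 1.2500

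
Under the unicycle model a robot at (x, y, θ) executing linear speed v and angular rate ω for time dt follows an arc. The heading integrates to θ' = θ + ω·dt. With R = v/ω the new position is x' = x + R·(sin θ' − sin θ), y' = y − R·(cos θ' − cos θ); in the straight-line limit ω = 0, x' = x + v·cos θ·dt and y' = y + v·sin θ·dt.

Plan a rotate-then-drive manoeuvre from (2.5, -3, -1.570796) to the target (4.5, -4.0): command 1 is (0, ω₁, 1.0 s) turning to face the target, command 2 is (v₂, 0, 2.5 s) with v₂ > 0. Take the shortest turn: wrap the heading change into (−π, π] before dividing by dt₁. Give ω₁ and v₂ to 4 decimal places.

ω₁ = 1.1071, v₂ = 0.8944

heading to target = atan2(-4−-3, 4.5−2.5) = -0.4636
Δθ = wrap(-0.4636 − -1.5708) = 1.1071; ω₁ = Δθ/dt₁ = 1.1071
distance = √((4.5−2.5)² + (-4−-3)²) = 2.2361; v₂ = distance/dt₂ = 0.8944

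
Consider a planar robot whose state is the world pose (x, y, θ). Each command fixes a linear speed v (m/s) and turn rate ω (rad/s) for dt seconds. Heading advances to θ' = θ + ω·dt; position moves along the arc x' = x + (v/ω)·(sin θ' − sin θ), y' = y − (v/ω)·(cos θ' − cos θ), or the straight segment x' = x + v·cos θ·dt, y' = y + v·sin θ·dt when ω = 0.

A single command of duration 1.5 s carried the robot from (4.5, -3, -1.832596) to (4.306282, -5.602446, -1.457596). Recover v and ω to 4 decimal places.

v = 1.7500, ω = 0.2500

Δθ = -1.457596 − -1.832596 = 0.375000
ω = Δθ/dt = 0.375000/1.5 = 0.2500
R = −Δy/(cos θ' − cos θ) = 7.0000
v = R·ω = 7.0000·0.2500 = 1.7500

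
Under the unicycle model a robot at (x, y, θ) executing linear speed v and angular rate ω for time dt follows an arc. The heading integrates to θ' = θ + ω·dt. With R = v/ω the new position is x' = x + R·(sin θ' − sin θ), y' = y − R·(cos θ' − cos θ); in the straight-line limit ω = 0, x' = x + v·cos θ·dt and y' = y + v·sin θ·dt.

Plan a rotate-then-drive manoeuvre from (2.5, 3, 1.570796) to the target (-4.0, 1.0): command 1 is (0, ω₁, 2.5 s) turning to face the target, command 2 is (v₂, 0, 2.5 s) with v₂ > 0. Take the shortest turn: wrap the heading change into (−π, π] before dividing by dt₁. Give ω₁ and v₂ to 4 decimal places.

ω₁ = 0.7477, v₂ = 2.7203

heading to target = atan2(1−3, -4−2.5) = -2.8431
Δθ = wrap(-2.8431 − 1.5708) = 1.8693; ω₁ = Δθ/dt₁ = 0.7477
distance = √((-4−2.5)² + (1−3)²) = 6.8007; v₂ = distance/dt₂ = 2.7203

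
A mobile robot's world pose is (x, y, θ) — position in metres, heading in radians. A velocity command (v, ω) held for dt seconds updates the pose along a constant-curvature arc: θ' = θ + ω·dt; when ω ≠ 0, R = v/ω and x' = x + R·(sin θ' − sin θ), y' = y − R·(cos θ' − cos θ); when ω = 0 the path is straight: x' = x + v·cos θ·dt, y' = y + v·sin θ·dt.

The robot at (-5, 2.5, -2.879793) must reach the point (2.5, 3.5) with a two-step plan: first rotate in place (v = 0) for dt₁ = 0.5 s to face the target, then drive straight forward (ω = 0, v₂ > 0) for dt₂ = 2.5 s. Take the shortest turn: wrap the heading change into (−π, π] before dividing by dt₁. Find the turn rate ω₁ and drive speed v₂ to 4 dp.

heading to target = atan2(3.5−2.5, 2.5−-5) = 0.1326
Δθ = wrap(0.1326 − -2.8798) = 3.0123; ω₁ = Δθ/dt₁ = 6.0247
distance = √((2.5−-5)² + (3.5−2.5)²) = 7.5664; v₂ = distance/dt₂ = 3.0265

ω₁ = 6.0247, v₂ = 3.0265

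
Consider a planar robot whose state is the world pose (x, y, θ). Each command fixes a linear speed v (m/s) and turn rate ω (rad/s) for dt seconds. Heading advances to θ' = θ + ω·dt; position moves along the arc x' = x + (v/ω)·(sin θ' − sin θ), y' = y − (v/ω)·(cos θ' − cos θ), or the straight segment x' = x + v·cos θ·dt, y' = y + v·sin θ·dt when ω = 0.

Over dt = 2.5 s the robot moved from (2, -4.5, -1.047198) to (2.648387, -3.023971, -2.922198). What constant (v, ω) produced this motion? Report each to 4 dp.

Δθ = -2.922198 − -1.047198 = -1.875000
ω = Δθ/dt = -1.875000/2.5 = -0.7500
R = −Δy/(cos θ' − cos θ) = 1.0000
v = R·ω = 1.0000·-0.7500 = -0.7500

v = -0.7500, ω = -0.7500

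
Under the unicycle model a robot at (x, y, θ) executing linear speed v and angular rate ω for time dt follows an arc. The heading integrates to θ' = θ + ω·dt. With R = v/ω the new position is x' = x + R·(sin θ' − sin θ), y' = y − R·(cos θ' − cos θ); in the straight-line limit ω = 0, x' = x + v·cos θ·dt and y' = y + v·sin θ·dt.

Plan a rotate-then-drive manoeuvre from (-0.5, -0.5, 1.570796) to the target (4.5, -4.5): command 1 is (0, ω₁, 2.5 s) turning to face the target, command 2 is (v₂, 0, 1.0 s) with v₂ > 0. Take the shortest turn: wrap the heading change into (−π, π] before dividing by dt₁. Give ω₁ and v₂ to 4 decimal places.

heading to target = atan2(-4.5−-0.5, 4.5−-0.5) = -0.6747
Δθ = wrap(-0.6747 − 1.5708) = -2.2455; ω₁ = Δθ/dt₁ = -0.8982
distance = √((4.5−-0.5)² + (-4.5−-0.5)²) = 6.4031; v₂ = distance/dt₂ = 6.4031

ω₁ = -0.8982, v₂ = 6.4031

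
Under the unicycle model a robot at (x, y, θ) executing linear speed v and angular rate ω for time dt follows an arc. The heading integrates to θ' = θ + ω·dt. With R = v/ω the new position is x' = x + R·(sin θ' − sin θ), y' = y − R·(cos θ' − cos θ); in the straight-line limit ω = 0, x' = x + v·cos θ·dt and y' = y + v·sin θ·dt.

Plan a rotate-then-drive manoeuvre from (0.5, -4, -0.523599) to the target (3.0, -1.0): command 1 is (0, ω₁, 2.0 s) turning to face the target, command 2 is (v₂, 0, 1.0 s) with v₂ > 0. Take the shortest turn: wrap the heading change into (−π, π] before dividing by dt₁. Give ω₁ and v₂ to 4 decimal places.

heading to target = atan2(-1−-4, 3−0.5) = 0.8761
Δθ = wrap(0.8761 − -0.5236) = 1.3997; ω₁ = Δθ/dt₁ = 0.6998
distance = √((3−0.5)² + (-1−-4)²) = 3.9051; v₂ = distance/dt₂ = 3.9051

ω₁ = 0.6998, v₂ = 3.9051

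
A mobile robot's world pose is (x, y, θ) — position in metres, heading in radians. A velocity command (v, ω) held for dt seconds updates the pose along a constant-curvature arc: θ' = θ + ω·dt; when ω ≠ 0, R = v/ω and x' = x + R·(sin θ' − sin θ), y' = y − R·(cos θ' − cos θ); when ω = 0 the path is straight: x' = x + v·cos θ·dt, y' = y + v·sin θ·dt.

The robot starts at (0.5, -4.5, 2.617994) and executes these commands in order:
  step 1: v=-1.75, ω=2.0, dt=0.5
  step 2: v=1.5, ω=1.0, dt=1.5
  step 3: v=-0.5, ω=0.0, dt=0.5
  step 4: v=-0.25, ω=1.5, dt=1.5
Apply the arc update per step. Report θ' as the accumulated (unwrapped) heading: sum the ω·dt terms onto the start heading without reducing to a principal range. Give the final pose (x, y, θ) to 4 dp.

(0.2492, -6.2028, 7.3680)

step 1: θ'=3.6180 (R=-0.8750) → pose (1.3388, -4.5198, 3.6180)
step 2: θ'=5.1180 (R=1.5000) → pose (0.6483, -6.4446, 5.1180)
step 3: θ'=5.1180 (straight) → pose (0.5497, -6.2149, 5.1180)
step 4: θ'=7.3680 (R=-0.1667) → pose (0.2492, -6.2028, 7.3680)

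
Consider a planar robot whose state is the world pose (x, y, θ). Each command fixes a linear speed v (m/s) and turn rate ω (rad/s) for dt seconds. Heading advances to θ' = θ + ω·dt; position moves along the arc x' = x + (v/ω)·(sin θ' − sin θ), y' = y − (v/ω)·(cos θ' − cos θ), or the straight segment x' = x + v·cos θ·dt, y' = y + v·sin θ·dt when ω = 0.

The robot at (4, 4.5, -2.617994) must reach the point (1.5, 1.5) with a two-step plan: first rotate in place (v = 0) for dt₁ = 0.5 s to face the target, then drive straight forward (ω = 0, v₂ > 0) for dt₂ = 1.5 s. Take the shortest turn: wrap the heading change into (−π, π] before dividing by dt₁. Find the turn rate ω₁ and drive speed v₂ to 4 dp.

ω₁ = 0.7049, v₂ = 2.6034

heading to target = atan2(1.5−4.5, 1.5−4) = -2.2655
Δθ = wrap(-2.2655 − -2.6180) = 0.3525; ω₁ = Δθ/dt₁ = 0.7049
distance = √((1.5−4)² + (1.5−4.5)²) = 3.9051; v₂ = distance/dt₂ = 2.6034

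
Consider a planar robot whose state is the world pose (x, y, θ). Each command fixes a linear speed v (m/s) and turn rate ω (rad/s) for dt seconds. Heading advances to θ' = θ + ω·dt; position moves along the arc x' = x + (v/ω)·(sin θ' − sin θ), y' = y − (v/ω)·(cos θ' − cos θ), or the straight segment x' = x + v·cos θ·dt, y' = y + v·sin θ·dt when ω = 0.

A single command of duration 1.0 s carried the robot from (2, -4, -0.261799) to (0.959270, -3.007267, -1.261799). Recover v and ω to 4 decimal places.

v = -1.5000, ω = -1.0000

Δθ = -1.261799 − -0.261799 = -1.000000
ω = Δθ/dt = -1.000000/1.0 = -1.0000
R = Δx/(sin θ' − sin θ) = 1.5000
v = R·ω = 1.5000·-1.0000 = -1.5000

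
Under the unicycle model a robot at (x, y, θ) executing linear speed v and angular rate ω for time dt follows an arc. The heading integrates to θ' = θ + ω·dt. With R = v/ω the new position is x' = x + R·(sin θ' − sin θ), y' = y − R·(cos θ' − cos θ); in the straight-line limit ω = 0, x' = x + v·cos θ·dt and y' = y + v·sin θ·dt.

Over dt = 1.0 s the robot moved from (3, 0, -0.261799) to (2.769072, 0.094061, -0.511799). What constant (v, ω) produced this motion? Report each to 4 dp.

Δθ = -0.511799 − -0.261799 = -0.250000
ω = Δθ/dt = -0.250000/1.0 = -0.2500
R = Δx/(sin θ' − sin θ) = 1.0000
v = R·ω = 1.0000·-0.2500 = -0.2500

v = -0.2500, ω = -0.2500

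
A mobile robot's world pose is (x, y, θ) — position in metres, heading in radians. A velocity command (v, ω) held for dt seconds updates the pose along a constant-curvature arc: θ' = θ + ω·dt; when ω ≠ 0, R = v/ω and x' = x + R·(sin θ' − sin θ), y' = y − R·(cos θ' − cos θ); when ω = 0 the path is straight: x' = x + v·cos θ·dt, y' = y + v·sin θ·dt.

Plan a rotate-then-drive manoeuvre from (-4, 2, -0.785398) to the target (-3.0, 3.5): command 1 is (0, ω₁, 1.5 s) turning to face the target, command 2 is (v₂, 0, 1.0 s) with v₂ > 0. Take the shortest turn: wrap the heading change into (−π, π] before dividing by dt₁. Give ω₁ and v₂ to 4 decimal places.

heading to target = atan2(3.5−2, -3−-4) = 0.9828
Δθ = wrap(0.9828 − -0.7854) = 1.7682; ω₁ = Δθ/dt₁ = 1.1788
distance = √((-3−-4)² + (3.5−2)²) = 1.8028; v₂ = distance/dt₂ = 1.8028

ω₁ = 1.1788, v₂ = 1.8028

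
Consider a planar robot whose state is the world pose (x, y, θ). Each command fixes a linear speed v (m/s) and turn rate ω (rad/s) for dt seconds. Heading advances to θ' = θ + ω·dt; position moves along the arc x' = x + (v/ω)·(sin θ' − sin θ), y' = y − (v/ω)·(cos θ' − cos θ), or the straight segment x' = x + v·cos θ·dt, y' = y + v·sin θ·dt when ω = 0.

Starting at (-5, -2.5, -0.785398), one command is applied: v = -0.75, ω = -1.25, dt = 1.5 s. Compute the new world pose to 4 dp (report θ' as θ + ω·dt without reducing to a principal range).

(-4.8534, -1.5439, -2.6604)

θ' = -0.7854 + -1.25·1.5 = -2.6604
R = v/ω = -0.75/-1.25 = 0.6000
x' = -5 + 0.6000·(sin -2.6604 − sin -0.7854) = -4.8534
y' = -2.5 − 0.6000·(cos -2.6604 − cos -0.7854) = -1.5439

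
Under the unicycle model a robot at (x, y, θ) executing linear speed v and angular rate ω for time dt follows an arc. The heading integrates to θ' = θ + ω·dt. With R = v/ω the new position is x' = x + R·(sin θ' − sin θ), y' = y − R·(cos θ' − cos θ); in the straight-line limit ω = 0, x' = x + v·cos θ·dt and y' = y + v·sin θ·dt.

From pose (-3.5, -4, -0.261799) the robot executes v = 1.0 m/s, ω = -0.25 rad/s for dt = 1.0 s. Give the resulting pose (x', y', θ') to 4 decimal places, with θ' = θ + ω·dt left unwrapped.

(-2.5763, -4.3762, -0.5118)

θ' = -0.2618 + -0.25·1.0 = -0.5118
R = v/ω = 1.0/-0.25 = -4.0000
x' = -3.5 + -4.0000·(sin -0.5118 − sin -0.2618) = -2.5763
y' = -4 − -4.0000·(cos -0.5118 − cos -0.2618) = -4.3762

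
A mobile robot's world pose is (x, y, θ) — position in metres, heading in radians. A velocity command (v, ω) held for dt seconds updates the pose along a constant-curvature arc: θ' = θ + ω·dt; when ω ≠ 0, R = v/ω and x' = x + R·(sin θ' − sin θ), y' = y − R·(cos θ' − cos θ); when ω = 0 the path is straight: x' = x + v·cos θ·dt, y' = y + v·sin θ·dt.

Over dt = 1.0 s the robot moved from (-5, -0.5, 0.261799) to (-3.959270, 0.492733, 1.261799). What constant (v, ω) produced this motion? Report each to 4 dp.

v = 1.5000, ω = 1.0000

Δθ = 1.261799 − 0.261799 = 1.000000
ω = Δθ/dt = 1.000000/1.0 = 1.0000
R = Δx/(sin θ' − sin θ) = 1.5000
v = R·ω = 1.5000·1.0000 = 1.5000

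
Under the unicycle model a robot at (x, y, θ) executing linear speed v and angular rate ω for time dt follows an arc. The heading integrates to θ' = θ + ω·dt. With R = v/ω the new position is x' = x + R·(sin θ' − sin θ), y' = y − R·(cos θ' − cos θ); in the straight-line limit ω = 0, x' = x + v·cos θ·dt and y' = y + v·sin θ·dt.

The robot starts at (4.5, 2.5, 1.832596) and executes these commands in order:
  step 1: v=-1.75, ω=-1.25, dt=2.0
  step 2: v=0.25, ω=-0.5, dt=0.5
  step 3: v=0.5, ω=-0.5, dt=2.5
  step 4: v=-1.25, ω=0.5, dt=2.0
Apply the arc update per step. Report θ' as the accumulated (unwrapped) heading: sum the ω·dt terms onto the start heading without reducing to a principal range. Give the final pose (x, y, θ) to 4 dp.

(2.6332, 2.1655, -1.1674)

step 1: θ'=-0.6674 (R=1.4000) → pose (2.2812, 1.0380, -0.6674)
step 2: θ'=-0.9174 (R=-0.5000) → pose (2.3687, 0.9493, -0.9174)
step 3: θ'=-2.1674 (R=-1.0000) → pose (2.4019, -0.2204, -2.1674)
step 4: θ'=-1.1674 (R=-2.5000) → pose (2.6332, 2.1655, -1.1674)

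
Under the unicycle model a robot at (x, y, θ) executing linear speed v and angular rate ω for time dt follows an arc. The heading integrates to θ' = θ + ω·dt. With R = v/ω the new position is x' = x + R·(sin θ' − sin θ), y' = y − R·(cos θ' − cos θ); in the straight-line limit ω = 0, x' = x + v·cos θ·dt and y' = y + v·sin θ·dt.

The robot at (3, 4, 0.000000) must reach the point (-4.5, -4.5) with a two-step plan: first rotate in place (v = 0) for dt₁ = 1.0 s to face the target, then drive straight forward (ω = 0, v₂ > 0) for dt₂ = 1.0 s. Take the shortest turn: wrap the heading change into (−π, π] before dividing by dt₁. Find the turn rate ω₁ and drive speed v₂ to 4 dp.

ω₁ = -2.2938, v₂ = 11.3358

heading to target = atan2(-4.5−4, -4.5−3) = -2.2938
Δθ = wrap(-2.2938 − 0.0000) = -2.2938; ω₁ = Δθ/dt₁ = -2.2938
distance = √((-4.5−3)² + (-4.5−4)²) = 11.3358; v₂ = distance/dt₂ = 11.3358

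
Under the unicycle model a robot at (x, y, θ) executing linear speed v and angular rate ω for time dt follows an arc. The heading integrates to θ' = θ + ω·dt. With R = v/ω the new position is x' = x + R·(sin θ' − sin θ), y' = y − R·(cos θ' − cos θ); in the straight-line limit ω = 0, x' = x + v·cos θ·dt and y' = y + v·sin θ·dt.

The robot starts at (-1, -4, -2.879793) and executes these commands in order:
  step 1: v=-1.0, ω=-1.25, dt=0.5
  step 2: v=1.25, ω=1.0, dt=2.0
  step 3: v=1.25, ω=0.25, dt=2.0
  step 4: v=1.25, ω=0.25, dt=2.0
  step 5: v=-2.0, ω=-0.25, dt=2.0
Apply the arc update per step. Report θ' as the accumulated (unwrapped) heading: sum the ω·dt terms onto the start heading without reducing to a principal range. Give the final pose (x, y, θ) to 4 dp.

(-2.5125, -6.6103, -1.0048)

step 1: θ'=-3.5048 (R=0.8000) → pose (-0.5087, -4.0249, -3.5048)
step 2: θ'=-1.5048 (R=1.2500) → pose (-2.2001, -5.2758, -1.5048)
step 3: θ'=-1.0048 (R=5.0000) → pose (-1.4312, -7.6274, -1.0048)
step 4: θ'=-0.5048 (R=5.0000) → pose (0.3709, -9.3224, -0.5048)
step 5: θ'=-1.0048 (R=8.0000) → pose (-2.5125, -6.6103, -1.0048)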